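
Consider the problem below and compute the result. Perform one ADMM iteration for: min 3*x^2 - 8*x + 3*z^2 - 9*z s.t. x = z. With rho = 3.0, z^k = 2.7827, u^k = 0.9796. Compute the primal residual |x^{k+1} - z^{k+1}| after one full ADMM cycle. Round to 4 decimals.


ADMM iteration with rho = 3.0, z^k = 2.7827, u^k = 0.9796
Step 1: x-update.
Minimize 3*x^2 - 8*x + (3.0/2)*(x - 2.7827 + 0.9796)^2
FOC: (2*3 + 3.0)*x = 8 + 3.0*(2.7827 - 0.9796)
x^{k+1} = 1.4899
Step 2: z-update.
Minimize 3*z^2 - 9*z + (3.0/2)*(1.4899 - z + 0.9796)^2
FOC: (2*3 + 3.0)*z = 9 + 3.0*(1.4899 + 0.9796)
z^{k+1} = 1.8232
Step 3: u-update.
u^{k+1} = 0.9796 + 1.4899 - 1.8232 = 0.6463
Step 4: Primal residual = |1.4899 - 1.8232| = 0.3333


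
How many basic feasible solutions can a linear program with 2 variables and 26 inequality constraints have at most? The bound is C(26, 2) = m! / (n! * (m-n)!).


Each vertex corresponds to some choice of n active constraints out of m, so the number of vertices is at most C(m, n) = m! / (n!(m-n)!).
m = 26, n = 2
Numerator: 26 * 25
Denominator: 2! = 2
C(26, 2) = 325


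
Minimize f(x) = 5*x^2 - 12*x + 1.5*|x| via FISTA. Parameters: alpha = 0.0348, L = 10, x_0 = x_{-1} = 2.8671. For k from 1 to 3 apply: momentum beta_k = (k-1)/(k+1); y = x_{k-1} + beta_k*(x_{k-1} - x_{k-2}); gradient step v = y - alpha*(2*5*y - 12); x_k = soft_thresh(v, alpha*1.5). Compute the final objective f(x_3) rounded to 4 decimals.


FISTA on f(x) = 5*x^2 - 12*x + 1.5*|x|
L = 10, alpha = 0.0348
Iteration 1: beta = 0.0, y = 2.8671 + 0.0*(2.8671 - 2.8671) = 2.8671
  grad(y) = 16.671, v = y - alpha*grad = 2.2869
  prox(v) = soft_thresh(2.2869, 0.0522) = 2.2347
Iteration 2: beta = 0.3333, y = 2.2347 + 0.3333*(2.2347 - 2.8671) = 2.024
  grad(y) = 8.2397, v = y - alpha*grad = 1.7372
  prox(v) = soft_thresh(1.7372, 0.0522) = 1.685
Iteration 3: beta = 0.5, y = 1.685 + 0.5*(1.685 - 2.2347) = 1.4102
  grad(y) = 2.1016, v = y - alpha*grad = 1.337
  prox(v) = soft_thresh(1.337, 0.0522) = 1.2848
f(x_3) = 5*1.2848^2 - 12*1.2848 + 1.5*|1.2848| = -5.2368


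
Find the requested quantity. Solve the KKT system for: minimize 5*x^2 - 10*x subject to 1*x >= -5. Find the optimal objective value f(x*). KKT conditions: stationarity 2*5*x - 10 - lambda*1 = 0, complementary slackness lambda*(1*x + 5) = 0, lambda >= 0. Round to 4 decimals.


Step 1: Try lambda = 0 (constraint inactive).
Stationarity: 2*5*x - 10 = 0
x* = 10/(2*5) = 1.0
Check constraint: 1*1.0 = 1.0 >= -5 -- satisfied.
Step 2: Compute optimal value.
f(x*) = 5*1.0^2 - 10*1.0 = -5.0


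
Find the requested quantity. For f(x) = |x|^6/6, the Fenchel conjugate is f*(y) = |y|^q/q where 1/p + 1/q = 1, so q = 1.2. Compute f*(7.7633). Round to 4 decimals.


The conjugate exponent q satisfies 1/p + 1/q = 1.
p = 6, so q = 6/(6 - 1) = 1.2
|y|^q = 7.7633^1.2 = 11.6965
f*(7.7633) = 11.6965 / 1.2 = 9.7471


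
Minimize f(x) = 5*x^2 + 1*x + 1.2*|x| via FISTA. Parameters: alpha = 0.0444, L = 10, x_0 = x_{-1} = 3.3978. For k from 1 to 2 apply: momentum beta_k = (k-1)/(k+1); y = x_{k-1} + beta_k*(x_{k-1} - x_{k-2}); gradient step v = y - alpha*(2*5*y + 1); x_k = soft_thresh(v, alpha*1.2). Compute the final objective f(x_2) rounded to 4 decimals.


FISTA on f(x) = 5*x^2 + 1*x + 1.2*|x|
L = 10, alpha = 0.0444
Iteration 1: beta = 0.0, y = 3.3978 + 0.0*(3.3978 - 3.3978) = 3.3978
  grad(y) = 34.978, v = y - alpha*grad = 1.8448
  prox(v) = soft_thresh(1.8448, 0.0533) = 1.7915
Iteration 2: beta = 0.3333, y = 1.7915 + 0.3333*(1.7915 - 3.3978) = 1.2561
  grad(y) = 13.5606, v = y - alpha*grad = 0.654
  prox(v) = soft_thresh(0.654, 0.0533) = 0.6007
f(x_2) = 5*0.6007^2 + 1*0.6007 + 1.2*|0.6007| = 3.1257


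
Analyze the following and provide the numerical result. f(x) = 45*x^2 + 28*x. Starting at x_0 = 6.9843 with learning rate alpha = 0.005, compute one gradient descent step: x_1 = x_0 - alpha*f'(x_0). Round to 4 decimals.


We compute the gradient at x_0 and apply the update.
f'(x) = 90*x + 28
f'(6.9843) = 90*6.9843 + 28 = 656.587
x_1 = 6.9843 - 0.005*656.587 = 3.7014


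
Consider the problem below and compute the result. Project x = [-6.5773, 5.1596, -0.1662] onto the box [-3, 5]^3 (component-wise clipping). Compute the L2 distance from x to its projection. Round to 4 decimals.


Project each component onto [-3, 5].
clip(-6.5773) = -3.0, clip(5.1596) = 5.0, clip(-0.1662) = -0.1662
Projection = [-3.0, 5.0, -0.1662]
Squared diffs: [12.7971, 0.0255, 0.0]
Distance = sqrt(12.8226) = 3.5809


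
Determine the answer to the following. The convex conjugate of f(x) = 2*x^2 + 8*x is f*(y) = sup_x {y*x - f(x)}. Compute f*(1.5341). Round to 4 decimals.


f*(y) = sup_x {y*x - a*x^2 - b*x} = sup_x {(y-b)*x - a*x^2}
FOC: (y - b) - 2a*x = 0 => x* = (y - b)/(2a)
x* = (1.5341 - 8)/(2*2) = -1.6165
f*(1.5341) = (y-b)^2/(4a) = (1.5341 - 8)^2/(4*2)
= 41.8079/8 = 5.226


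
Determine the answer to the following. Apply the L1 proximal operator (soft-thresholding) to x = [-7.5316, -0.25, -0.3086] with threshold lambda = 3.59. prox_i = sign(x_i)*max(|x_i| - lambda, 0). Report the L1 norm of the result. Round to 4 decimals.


Soft-thresholding with lambda = 3.59:
prox(-7.5316) = sign(-7.5316)*max(|-7.5316| - 3.59, 0) = -3.9416
prox(-0.25) = sign(-0.25)*max(|-0.25| - 3.59, 0) = 0.0
prox(-0.3086) = sign(-0.3086)*max(|-0.3086| - 3.59, 0) = 0.0
prox(x) = [-3.9416, 0.0, 0.0]
||prox(x)||_1 = 3.9416 + 0.0 + 0.0 = 3.9416


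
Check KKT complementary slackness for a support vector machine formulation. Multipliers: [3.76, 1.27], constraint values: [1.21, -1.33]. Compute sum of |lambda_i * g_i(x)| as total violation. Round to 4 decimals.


KKT complementary slackness check:
lambda_1 * g_1 = 3.76 * 1.21 = 4.5496
lambda_2 * g_2 = 1.27 * -1.33 = -1.6891
Total violation = 4.5496 + 1.6891 = 6.2387


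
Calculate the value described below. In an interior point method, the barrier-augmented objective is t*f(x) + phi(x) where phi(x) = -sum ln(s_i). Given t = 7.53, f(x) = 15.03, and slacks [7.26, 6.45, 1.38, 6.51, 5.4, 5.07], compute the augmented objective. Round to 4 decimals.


Step 1: Compute log-barrier.
ln values: [1.9824, 1.8641, 0.3221, 1.8733, 1.6864, 1.6233]
phi = -(1.9824 + 1.8641 + 0.3221 + 1.8733 + 1.6864 + 1.6233) = -9.3516
Step 2: Compute augmented objective.
t*f(x) = 7.53*15.03 = 113.1759
Total = 113.1759 - 9.3516 = 103.8243


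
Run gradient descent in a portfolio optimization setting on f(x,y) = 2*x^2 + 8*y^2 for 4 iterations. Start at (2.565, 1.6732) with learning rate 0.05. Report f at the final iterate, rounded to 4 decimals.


Gradient descent on f(x,y) = 2*x^2 + 8*y^2.
Starting point: (2.565, 1.6732), alpha = 0.05
Step 1: grad_x = 2*2*2.565 = 10.26, grad_y = 2*8*1.6732 = 26.7712
  x_1 = 2.565 - 0.05*10.26 = 2.052
  y_1 = 1.6732 - 0.05*26.7712 = 0.3346
Step 2: grad_x = 2*2*2.052 = 8.208, grad_y = 2*8*0.3346 = 5.3542
  x_2 = 2.052 - 0.05*8.208 = 1.6416
  y_2 = 0.3346 - 0.05*5.3542 = 0.0669
Step 3: grad_x = 2*2*1.6416 = 6.5664, grad_y = 2*8*0.0669 = 1.0708
  x_3 = 1.6416 - 0.05*6.5664 = 1.3133
  y_3 = 0.0669 - 0.05*1.0708 = 0.0134
Step 4: grad_x = 2*2*1.3133 = 5.2531, grad_y = 2*8*0.0134 = 0.2142
  x_4 = 1.3133 - 0.05*5.2531 = 1.0506
  y_4 = 0.0134 - 0.05*0.2142 = 0.0027
f(1.0506, 0.0027) = 2*1.0506^2 + 8*0.0027^2 = 2.2077


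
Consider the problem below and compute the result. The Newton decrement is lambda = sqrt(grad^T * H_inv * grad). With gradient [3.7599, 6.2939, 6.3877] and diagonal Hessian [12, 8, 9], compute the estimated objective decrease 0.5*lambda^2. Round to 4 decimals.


Step 1: H is diagonal, so H^(-1) * g = [0.3133, 0.7867, 0.7097].
Step 2: g^T H^(-1) g = sum_i g_i^2 / H_ii
  = (3.7599)^2/12 + (6.2939)^2/8 + (6.3877)^2/9
  = 1.1781 + 4.9516 + 4.5336 = 10.6634
Step 3: Objective decrease = 0.5 * g^T H^(-1) g = 5.3317


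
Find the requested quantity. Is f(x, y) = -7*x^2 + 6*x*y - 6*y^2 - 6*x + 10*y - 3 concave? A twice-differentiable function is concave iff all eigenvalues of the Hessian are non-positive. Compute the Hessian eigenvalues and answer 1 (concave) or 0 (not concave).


The Hessian of f(x,y) = -7*x^2 + 6*x*y - 6*y^2 - 6*x + 10*y - 3 is:
H = [[-14, 6], [6, -12]]
Trace = -14 - 12 = -26
Determinant = -14*-12 - (6)^2 = 132
Discriminant = (-26)^2 - 4*132 = 148.0
Eigenvalues: lambda_1 = -19.0828, lambda_2 = -6.9172
The function is concave.

1


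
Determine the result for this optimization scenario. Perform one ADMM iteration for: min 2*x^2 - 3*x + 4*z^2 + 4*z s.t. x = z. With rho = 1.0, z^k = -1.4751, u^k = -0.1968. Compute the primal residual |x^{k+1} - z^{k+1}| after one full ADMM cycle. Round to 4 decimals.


ADMM iteration with rho = 1.0, z^k = -1.4751, u^k = -0.1968
Step 1: x-update.
Minimize 2*x^2 - 3*x + (1.0/2)*(x + 1.4751 - 0.1968)^2
FOC: (2*2 + 1.0)*x = 3 + 1.0*(-1.4751 + 0.1968)
x^{k+1} = 0.3443
Step 2: z-update.
Minimize 4*z^2 + 4*z + (1.0/2)*(0.3443 - z - 0.1968)^2
FOC: (2*4 + 1.0)*z = -4 + 1.0*(0.3443 - 0.1968)
z^{k+1} = -0.4281
Step 3: u-update.
u^{k+1} = -0.1968 + 0.3443 + 0.4281 = 0.5756
Step 4: Primal residual = |0.3443 + 0.4281| = 0.7724


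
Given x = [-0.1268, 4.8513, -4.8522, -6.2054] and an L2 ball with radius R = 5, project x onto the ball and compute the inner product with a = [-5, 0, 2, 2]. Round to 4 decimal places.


Step 1: Compute ||x|| (intermediates to 6 decimals).
||x|| = sqrt((-0.1268)^2 + 4.8513^2 + (-4.8522)^2 + (-6.2054)^2) = 9.252136
Step 2: Project.
Since ||x|| > R, scale = R/||x|| = 5/9.252136 = 0.540416, proj(x) = scale * x
proj(x) = [-0.068525, 2.62172, -2.622207, -3.353497]
Step 3: Dot product.
a^T * proj(x) = -5*(-0.068525) + 0*2.62172 + 2*(-2.622207) + 2*(-3.353497) = -11.6088


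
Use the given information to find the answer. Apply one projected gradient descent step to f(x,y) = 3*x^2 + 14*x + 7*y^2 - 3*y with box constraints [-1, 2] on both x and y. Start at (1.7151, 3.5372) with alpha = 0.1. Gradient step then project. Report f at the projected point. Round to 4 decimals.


Step 1: Compute gradient at (1.7151, 3.5372).
grad_x = 2*3*1.7151 + 14 = 24.2906
grad_y = 2*7*3.5372 - 3 = 46.5208
Step 2: Gradient step.
x_raw = 1.7151 - 0.1*24.2906 = -0.714
y_raw = 3.5372 - 0.1*46.5208 = -1.1149
Step 3: Project onto [-1, 2].
x_proj = clip(-0.714) = -0.714
y_proj = clip(-1.1149) = -1.0
Step 4: Evaluate f.
f(-0.714, -1.0) = 1.5338


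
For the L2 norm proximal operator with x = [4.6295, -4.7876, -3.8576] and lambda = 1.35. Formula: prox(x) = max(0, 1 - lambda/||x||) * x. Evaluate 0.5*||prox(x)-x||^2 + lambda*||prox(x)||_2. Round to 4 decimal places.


Step 1: Compute ||x||.
||x|| = 7.6964
Step 2: Compute scaling factor.
scale = max(0, 1 - 1.35/7.6964) = 0.8246
Step 3: prox(x) = [3.8175, -3.9478, -3.181]
||prox(x)|| = 6.3464
Step 4: Proximal objective.
0.5*||prox-x||^2 = 0.9113
lambda*||prox|| = 8.5676
Total = 9.4789


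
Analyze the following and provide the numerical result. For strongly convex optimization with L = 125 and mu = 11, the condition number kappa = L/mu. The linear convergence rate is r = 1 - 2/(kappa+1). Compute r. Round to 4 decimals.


Step 1: Compute the condition number.
kappa = L/mu = 125/11 = 11.3636
Step 2: Compute the convergence rate.
r = 1 - 2/(kappa + 1) = 1 - 2*mu/(L + mu) = (L - mu)/(L + mu) = 114/136 = 0.8382


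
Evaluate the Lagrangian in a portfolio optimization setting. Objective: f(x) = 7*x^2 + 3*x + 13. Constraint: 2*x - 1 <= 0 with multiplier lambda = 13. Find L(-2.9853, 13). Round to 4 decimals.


Step 1: Evaluate f(x).
f(-2.9853) = 7*(-2.9853)^2 + 3*(-2.9853) + 13 = 66.4282
Step 2: Evaluate g(x).
g(-2.9853) = 2*-2.9853 - 1 = -6.9706
Step 3: Compute Lagrangian.
L = 66.4282 + 13*-6.9706 = -24.1896


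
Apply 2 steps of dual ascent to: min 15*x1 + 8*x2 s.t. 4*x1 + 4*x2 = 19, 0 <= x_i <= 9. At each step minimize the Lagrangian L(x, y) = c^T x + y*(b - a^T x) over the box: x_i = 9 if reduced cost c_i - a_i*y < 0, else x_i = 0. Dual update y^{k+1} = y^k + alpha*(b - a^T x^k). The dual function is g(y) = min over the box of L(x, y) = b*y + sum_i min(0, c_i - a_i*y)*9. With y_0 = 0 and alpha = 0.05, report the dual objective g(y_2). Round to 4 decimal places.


Dual ascent for LP: min 15*x1 + 8*x2, 4*x1 + 4*x2 = 19, 0 <= x_i <= 9
Step 1: y^k = 0.0, reduced costs: (15.0, 8.0)
  x^k = (0.0, 0.0), subgradient = b - a^T x = 19.0
  y^{k+1} = 0.0 + 0.05*19.0 = 0.95
Step 2: y^k = 0.95, reduced costs: (11.2, 4.2)
  x^k = (0.0, 0.0), subgradient = b - a^T x = 19.0
  y^{k+1} = 0.95 + 0.05*19.0 = 1.9
Dual objective at y_2 = 1.9: reduced costs (7.4, 0.4), box minimizer x = (0.0, 0.0)
g(y_2) = b*y + (c1 - a1*y)*x1 + (c2 - a2*y)*x2 = 19*1.9 + 7.4*0.0 + 0.4*0.0 = 36.1 + 0.0 + 0.0 = 36.1


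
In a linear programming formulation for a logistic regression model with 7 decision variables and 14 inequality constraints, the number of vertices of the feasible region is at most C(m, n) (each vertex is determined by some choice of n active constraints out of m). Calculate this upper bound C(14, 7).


Each vertex corresponds to some choice of n active constraints out of m, so the number of vertices is at most C(m, n) = m! / (n!(m-n)!).
m = 14, n = 7
Numerator: 14 * 13 * 12 * 11 * 10 * 9 * 8
Denominator: 7! = 5040
C(14, 7) = 3432


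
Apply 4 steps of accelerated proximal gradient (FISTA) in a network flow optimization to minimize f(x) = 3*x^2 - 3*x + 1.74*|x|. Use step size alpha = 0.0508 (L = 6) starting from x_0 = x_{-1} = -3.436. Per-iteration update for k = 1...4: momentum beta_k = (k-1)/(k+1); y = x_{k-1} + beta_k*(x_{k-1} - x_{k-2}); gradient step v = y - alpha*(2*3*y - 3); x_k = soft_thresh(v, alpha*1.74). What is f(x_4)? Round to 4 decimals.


FISTA on f(x) = 3*x^2 - 3*x + 1.74*|x|
L = 6, alpha = 0.0508
Iteration 1: beta = 0.0, y = -3.436 + 0.0*(-3.436 + 3.436) = -3.436
  grad(y) = -23.616, v = y - alpha*grad = -2.2363
  prox(v) = soft_thresh(-2.2363, 0.0884) = -2.1479
Iteration 2: beta = 0.3333, y = -2.1479 + 0.3333*(-2.1479 + 3.436) = -1.7186
  grad(y) = -13.3113, v = y - alpha*grad = -1.0423
  prox(v) = soft_thresh(-1.0423, 0.0884) = -0.9539
Iteration 3: beta = 0.5, y = -0.9539 + 0.5*(-0.9539 + 2.1479) = -0.357
  grad(y) = -5.1418, v = y - alpha*grad = -0.0958
  prox(v) = soft_thresh(-0.0958, 0.0884) = -0.0074
Iteration 4: beta = 0.6, y = -0.0074 + 0.6*(-0.0074 + 0.9539) = 0.5606
  grad(y) = 0.3635, v = y - alpha*grad = 0.5421
  prox(v) = soft_thresh(0.5421, 0.0884) = 0.4537
f(x_4) = 3*0.4537^2 - 3*0.4537 + 1.74*|0.4537| = 0.0459


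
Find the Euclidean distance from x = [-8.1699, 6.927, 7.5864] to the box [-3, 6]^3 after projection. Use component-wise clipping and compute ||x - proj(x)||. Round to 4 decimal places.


Project each component onto [-3, 6].
clip(-8.1699) = -3.0, clip(6.927) = 6.0, clip(7.5864) = 6.0
Projection = [-3.0, 6.0, 6.0]
Squared diffs: [26.7279, 0.8593, 2.5167]
Distance = sqrt(30.1039) = 5.4867


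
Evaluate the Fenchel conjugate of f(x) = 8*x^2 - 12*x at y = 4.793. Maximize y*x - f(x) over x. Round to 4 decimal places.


f*(y) = sup_x {y*x - a*x^2 - b*x} = sup_x {(y-b)*x - a*x^2}
FOC: (y - b) - 2a*x = 0 => x* = (y - b)/(2a)
x* = (4.793 + 12)/(2*8) = 1.0496
f*(4.793) = (y-b)^2/(4a) = (4.793 + 12)^2/(4*8)
= 282.0048/32 = 8.8127


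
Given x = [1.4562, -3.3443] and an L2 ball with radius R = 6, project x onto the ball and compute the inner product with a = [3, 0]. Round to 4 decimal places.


Step 1: Compute ||x|| (intermediates to 6 decimals).
||x|| = sqrt(1.4562^2 + (-3.3443)^2) = 3.647583
Step 2: Project.
Since ||x|| <= R, proj = x (no scaling needed).
proj(x) = [1.4562, -3.3443]
Step 3: Dot product.
a^T * proj(x) = 3*1.4562 + 0*(-3.3443) = 4.3686


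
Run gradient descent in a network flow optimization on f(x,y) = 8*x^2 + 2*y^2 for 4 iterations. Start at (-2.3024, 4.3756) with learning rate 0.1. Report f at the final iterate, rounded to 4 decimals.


Gradient descent on f(x,y) = 8*x^2 + 2*y^2.
Starting point: (-2.3024, 4.3756), alpha = 0.1
Step 1: grad_x = 2*8*-2.3024 = -36.8384, grad_y = 2*2*4.3756 = 17.5024
  x_1 = -2.3024 - 0.1*-36.8384 = 1.3814
  y_1 = 4.3756 - 0.1*17.5024 = 2.6254
Step 2: grad_x = 2*8*1.3814 = 22.103, grad_y = 2*2*2.6254 = 10.5014
  x_2 = 1.3814 - 0.1*22.103 = -0.8289
  y_2 = 2.6254 - 0.1*10.5014 = 1.5752
Step 3: grad_x = 2*8*-0.8289 = -13.2618, grad_y = 2*2*1.5752 = 6.3009
  x_3 = -0.8289 - 0.1*-13.2618 = 0.4973
  y_3 = 1.5752 - 0.1*6.3009 = 0.9451
Step 4: grad_x = 2*8*0.4973 = 7.9571, grad_y = 2*2*0.9451 = 3.7805
  x_4 = 0.4973 - 0.1*7.9571 = -0.2984
  y_4 = 0.9451 - 0.1*3.7805 = 0.5671
f(-0.2984, 0.5671) = 8*(-0.2984)^2 + 2*0.5671^2 = 1.3555


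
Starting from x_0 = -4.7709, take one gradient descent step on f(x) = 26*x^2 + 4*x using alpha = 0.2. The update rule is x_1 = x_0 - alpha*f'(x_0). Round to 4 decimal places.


We compute the gradient at x_0 and apply the update.
f'(x) = 52*x + 4
f'(-4.7709) = 52*-4.7709 + 4 = -244.0868
x_1 = -4.7709 - 0.2*-244.0868 = 44.0465


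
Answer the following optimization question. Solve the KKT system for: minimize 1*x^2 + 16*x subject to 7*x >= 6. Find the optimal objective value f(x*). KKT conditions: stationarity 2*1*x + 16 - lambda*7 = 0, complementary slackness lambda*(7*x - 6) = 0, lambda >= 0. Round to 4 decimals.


Step 1: Try lambda = 0 (constraint inactive).
x_unc = -16/(2*1) = -8.0
Check: 7*-8.0 = -56.0 < 6 -- violated!
Step 2: Constraint must be active: 7*x = 6
x* = 6/7 = 0.8571 (rounded; the exact value 6/7 is used below)
lambda = (2*1*(6/7) + 16)/7 = 2.5306
Step 3: Compute optimal value.
f(x*) = 1*(6/7)^2 + 16*(6/7) = 14.449


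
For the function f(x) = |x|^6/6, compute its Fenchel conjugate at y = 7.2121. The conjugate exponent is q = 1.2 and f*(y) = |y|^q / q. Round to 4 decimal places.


The conjugate exponent q satisfies 1/p + 1/q = 1.
p = 6, so q = 6/(6 - 1) = 1.2
|y|^q = 7.2121^1.2 = 10.7072
f*(7.2121) = 10.7072 / 1.2 = 8.9226


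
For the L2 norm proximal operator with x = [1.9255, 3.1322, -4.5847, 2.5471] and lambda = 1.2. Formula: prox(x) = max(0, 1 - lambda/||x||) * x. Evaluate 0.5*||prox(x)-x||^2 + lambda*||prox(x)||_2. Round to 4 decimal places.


Step 1: Compute ||x||.
||x|| = 6.4051
Step 2: Compute scaling factor.
scale = max(0, 1 - 1.2/6.4051) = 0.8126
Step 3: prox(x) = [1.5648, 2.5454, -3.7258, 2.0699]
||prox(x)|| = 5.2051
Step 4: Proximal objective.
0.5*||prox-x||^2 = 0.72
lambda*||prox|| = 6.2461
Total = 6.9661


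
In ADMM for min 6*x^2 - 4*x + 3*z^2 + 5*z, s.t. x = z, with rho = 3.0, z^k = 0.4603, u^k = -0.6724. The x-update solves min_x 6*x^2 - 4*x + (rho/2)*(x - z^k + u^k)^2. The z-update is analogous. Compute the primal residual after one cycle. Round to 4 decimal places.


ADMM iteration with rho = 3.0, z^k = 0.4603, u^k = -0.6724
Step 1: x-update.
Minimize 6*x^2 - 4*x + (3.0/2)*(x - 0.4603 - 0.6724)^2
FOC: (2*6 + 3.0)*x = 4 + 3.0*(0.4603 + 0.6724)
x^{k+1} = 0.4932
Step 2: z-update.
Minimize 3*z^2 + 5*z + (3.0/2)*(0.4932 - z - 0.6724)^2
FOC: (2*3 + 3.0)*z = -5 + 3.0*(0.4932 - 0.6724)
z^{k+1} = -0.6153
Step 3: u-update.
u^{k+1} = -0.6724 + 0.4932 + 0.6153 = 0.4361
Step 4: Primal residual = |0.4932 + 0.6153| = 1.1085


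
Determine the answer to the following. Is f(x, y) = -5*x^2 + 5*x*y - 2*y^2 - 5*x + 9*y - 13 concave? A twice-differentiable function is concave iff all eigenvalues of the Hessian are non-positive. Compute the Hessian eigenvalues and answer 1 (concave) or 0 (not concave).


The Hessian of f(x,y) = -5*x^2 + 5*x*y - 2*y^2 - 5*x + 9*y - 13 is:
H = [[-10, 5], [5, -4]]
Trace = -10 - 4 = -14
Determinant = -10*-4 - (5)^2 = 15
Discriminant = (-14)^2 - 4*15 = 136.0
Eigenvalues: lambda_1 = -12.831, lambda_2 = -1.169
The function is concave.

1


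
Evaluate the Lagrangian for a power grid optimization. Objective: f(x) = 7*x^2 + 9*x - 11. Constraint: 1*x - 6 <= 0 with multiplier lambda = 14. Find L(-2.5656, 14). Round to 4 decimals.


Step 1: Evaluate f(x).
f(-2.5656) = 7*(-2.5656)^2 + 9*(-2.5656) - 11 = 11.9857
Step 2: Evaluate g(x).
g(-2.5656) = 1*-2.5656 - 6 = -8.5656
Step 3: Compute Lagrangian.
L = 11.9857 + 14*-8.5656 = -107.9327


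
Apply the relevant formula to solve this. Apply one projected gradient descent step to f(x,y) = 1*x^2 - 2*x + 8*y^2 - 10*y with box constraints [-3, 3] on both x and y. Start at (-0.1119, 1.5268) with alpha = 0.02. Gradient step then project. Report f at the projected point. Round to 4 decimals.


Step 1: Compute gradient at (-0.1119, 1.5268).
grad_x = 2*1*-0.1119 - 2 = -2.2238
grad_y = 2*8*1.5268 - 10 = 14.4288
Step 2: Gradient step.
x_raw = -0.1119 - 0.02*-2.2238 = -0.0674
y_raw = 1.5268 - 0.02*14.4288 = 1.2382
Step 3: Project onto [-3, 3].
x_proj = clip(-0.0674) = -0.0674
y_proj = clip(1.2382) = 1.2382
Step 4: Evaluate f.
f(-0.0674, 1.2382) = 0.0227


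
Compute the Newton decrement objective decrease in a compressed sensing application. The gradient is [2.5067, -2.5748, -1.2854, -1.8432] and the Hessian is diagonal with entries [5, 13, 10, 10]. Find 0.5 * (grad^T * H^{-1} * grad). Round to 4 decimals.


Step 1: H is diagonal, so H^(-1) * g = [0.5013, -0.1981, -0.1285, -0.1843].
Step 2: g^T H^(-1) g = sum_i g_i^2 / H_ii
  = (2.5067)^2/5 + (-2.5748)^2/13 + (-1.2854)^2/10 + (-1.8432)^2/10
  = 1.2567 + 0.51 + 0.1652 + 0.3397 = 2.2716
Step 3: Objective decrease = 0.5 * g^T H^(-1) g = 1.1358


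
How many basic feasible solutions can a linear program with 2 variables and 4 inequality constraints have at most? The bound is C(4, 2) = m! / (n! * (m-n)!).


Each vertex corresponds to some choice of n active constraints out of m, so the number of vertices is at most C(m, n) = m! / (n!(m-n)!).
m = 4, n = 2
Numerator: 4 * 3
Denominator: 2! = 2
C(4, 2) = 6


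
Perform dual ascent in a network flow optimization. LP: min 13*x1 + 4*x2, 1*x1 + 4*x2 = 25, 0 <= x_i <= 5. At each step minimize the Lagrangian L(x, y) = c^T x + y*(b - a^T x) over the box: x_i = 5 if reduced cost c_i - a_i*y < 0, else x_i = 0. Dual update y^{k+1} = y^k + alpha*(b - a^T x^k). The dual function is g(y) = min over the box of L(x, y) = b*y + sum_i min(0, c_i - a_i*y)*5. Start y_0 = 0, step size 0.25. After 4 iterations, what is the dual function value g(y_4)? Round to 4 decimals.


Dual ascent for LP: min 13*x1 + 4*x2, 1*x1 + 4*x2 = 25, 0 <= x_i <= 5
Step 1: y^k = 0.0, reduced costs: (13.0, 4.0)
  x^k = (0.0, 0.0), subgradient = b - a^T x = 25.0
  y^{k+1} = 0.0 + 0.25*25.0 = 6.25
Step 2: y^k = 6.25, reduced costs: (6.75, -21.0)
  x^k = (0.0, 5.0), subgradient = b - a^T x = 5.0
  y^{k+1} = 6.25 + 0.25*5.0 = 7.5
Step 3: y^k = 7.5, reduced costs: (5.5, -26.0)
  x^k = (0.0, 5.0), subgradient = b - a^T x = 5.0
  y^{k+1} = 7.5 + 0.25*5.0 = 8.75
Step 4: y^k = 8.75, reduced costs: (4.25, -31.0)
  x^k = (0.0, 5.0), subgradient = b - a^T x = 5.0
  y^{k+1} = 8.75 + 0.25*5.0 = 10.0
Dual objective at y_4 = 10.0: reduced costs (3.0, -36.0), box minimizer x = (0.0, 5.0)
g(y_4) = b*y + (c1 - a1*y)*x1 + (c2 - a2*y)*x2 = 25*10.0 + 3.0*0.0 + (-36.0)*5.0 = 250.0 + 0.0 - 180.0 = 70.0


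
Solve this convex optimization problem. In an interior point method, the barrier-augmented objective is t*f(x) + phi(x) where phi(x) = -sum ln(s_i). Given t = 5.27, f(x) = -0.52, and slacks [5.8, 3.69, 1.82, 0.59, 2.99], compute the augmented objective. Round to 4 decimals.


Step 1: Compute log-barrier.
ln values: [1.7579, 1.3056, 0.5988, -0.5276, 1.0953]
phi = -(1.7579 + 1.3056 + 0.5988 - 0.5276 + 1.0953) = -4.23
Step 2: Compute augmented objective.
t*f(x) = 5.27*-0.52 = -2.7404
Total = -2.7404 - 4.23 = -6.9704


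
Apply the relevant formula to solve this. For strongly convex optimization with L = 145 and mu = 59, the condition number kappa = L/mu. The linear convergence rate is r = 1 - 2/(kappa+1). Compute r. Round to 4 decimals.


Step 1: Compute the condition number.
kappa = L/mu = 145/59 = 2.4576
Step 2: Compute the convergence rate.
r = 1 - 2/(kappa + 1) = 1 - 2*mu/(L + mu) = (L - mu)/(L + mu) = 86/204 = 0.4216


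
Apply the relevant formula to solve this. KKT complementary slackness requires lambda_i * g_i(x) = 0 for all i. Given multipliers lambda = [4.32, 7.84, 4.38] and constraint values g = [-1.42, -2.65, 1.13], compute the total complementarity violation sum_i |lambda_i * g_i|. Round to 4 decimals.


KKT complementary slackness check:
lambda_1 * g_1 = 4.32 * -1.42 = -6.1344
lambda_2 * g_2 = 7.84 * -2.65 = -20.776
lambda_3 * g_3 = 4.38 * 1.13 = 4.9494
Total violation = 6.1344 + 20.776 + 4.9494 = 31.8598


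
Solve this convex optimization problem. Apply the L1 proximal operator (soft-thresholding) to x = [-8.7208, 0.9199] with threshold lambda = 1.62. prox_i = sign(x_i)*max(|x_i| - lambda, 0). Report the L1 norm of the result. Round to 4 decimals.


Soft-thresholding with lambda = 1.62:
prox(-8.7208) = sign(-8.7208)*max(|-8.7208| - 1.62, 0) = -7.1008
prox(0.9199) = sign(0.9199)*max(|0.9199| - 1.62, 0) = 0.0
prox(x) = [-7.1008, 0.0]
||prox(x)||_1 = 7.1008 + 0.0 = 7.1008


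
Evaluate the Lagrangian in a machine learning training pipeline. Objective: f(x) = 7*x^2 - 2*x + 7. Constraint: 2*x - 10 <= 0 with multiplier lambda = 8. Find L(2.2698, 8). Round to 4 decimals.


Step 1: Evaluate f(x).
f(2.2698) = 7*2.2698^2 - 2*2.2698 + 7 = 38.5243
Step 2: Evaluate g(x).
g(2.2698) = 2*2.2698 - 10 = -5.4604
Step 3: Compute Lagrangian.
L = 38.5243 + 8*-5.4604 = -5.1589


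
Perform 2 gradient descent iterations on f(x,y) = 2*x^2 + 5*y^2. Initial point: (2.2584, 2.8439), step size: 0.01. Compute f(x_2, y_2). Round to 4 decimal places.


Gradient descent on f(x,y) = 2*x^2 + 5*y^2.
Starting point: (2.2584, 2.8439), alpha = 0.01
Step 1: grad_x = 2*2*2.2584 = 9.0336, grad_y = 2*5*2.8439 = 28.439
  x_1 = 2.2584 - 0.01*9.0336 = 2.1681
  y_1 = 2.8439 - 0.01*28.439 = 2.5595
Step 2: grad_x = 2*2*2.1681 = 8.6723, grad_y = 2*5*2.5595 = 25.5951
  x_2 = 2.1681 - 0.01*8.6723 = 2.0813
  y_2 = 2.5595 - 0.01*25.5951 = 2.3036
f(2.0813, 2.3036) = 2*2.0813^2 + 5*2.3036^2 = 35.1959


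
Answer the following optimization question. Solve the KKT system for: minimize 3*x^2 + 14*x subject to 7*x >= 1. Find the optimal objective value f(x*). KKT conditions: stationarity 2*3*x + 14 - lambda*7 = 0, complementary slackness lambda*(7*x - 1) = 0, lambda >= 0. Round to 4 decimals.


Step 1: Try lambda = 0 (constraint inactive).
x_unc = -14/(2*3) = -2.3333
Check: 7*-2.3333 = -16.3331 < 1 -- violated!
Step 2: Constraint must be active: 7*x = 1
x* = 1/7 = 0.1429 (rounded; the exact value 1/7 is used below)
lambda = (2*3*(1/7) + 14)/7 = 2.1224
Step 3: Compute optimal value.
f(x*) = 3*(1/7)^2 + 14*(1/7) = 2.0612


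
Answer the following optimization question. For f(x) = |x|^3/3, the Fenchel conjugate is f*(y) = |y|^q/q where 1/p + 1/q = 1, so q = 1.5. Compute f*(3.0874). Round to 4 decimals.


The conjugate exponent q satisfies 1/p + 1/q = 1.
p = 3, so q = 3/(3 - 1) = 1.5
|y|^q = 3.0874^1.5 = 5.4249
f*(3.0874) = 5.4249 / 1.5 = 3.6166


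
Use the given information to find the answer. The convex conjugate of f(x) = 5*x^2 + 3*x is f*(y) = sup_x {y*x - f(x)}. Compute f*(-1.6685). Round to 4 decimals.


f*(y) = sup_x {y*x - a*x^2 - b*x} = sup_x {(y-b)*x - a*x^2}
FOC: (y - b) - 2a*x = 0 => x* = (y - b)/(2a)
x* = (-1.6685 - 3)/(2*5) = -0.4669
f*(-1.6685) = (y-b)^2/(4a) = (-1.6685 - 3)^2/(4*5)
= 21.7949/20 = 1.0897


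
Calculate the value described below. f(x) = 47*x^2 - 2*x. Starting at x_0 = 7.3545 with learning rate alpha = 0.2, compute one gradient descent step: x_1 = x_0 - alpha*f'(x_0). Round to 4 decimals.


We compute the gradient at x_0 and apply the update.
f'(x) = 94*x - 2
f'(7.3545) = 94*7.3545 - 2 = 689.323
x_1 = 7.3545 - 0.2*689.323 = -130.5101


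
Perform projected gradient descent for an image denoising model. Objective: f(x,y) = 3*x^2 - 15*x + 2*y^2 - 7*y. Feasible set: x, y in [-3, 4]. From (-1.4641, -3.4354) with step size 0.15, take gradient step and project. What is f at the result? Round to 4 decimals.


Step 1: Compute gradient at (-1.4641, -3.4354).
grad_x = 2*3*-1.4641 - 15 = -23.7846
grad_y = 2*2*-3.4354 - 7 = -20.7416
Step 2: Gradient step.
x_raw = -1.4641 - 0.15*-23.7846 = 2.1036
y_raw = -3.4354 - 0.15*-20.7416 = -0.3242
Step 3: Project onto [-3, 4].
x_proj = clip(2.1036) = 2.1036
y_proj = clip(-0.3242) = -0.3242
Step 4: Evaluate f.
f(2.1036, -0.3242) = -15.7993


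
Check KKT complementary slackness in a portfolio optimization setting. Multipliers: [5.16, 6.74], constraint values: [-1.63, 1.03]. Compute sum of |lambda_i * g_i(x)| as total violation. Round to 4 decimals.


KKT complementary slackness check:
lambda_1 * g_1 = 5.16 * -1.63 = -8.4108
lambda_2 * g_2 = 6.74 * 1.03 = 6.9422
Total violation = 8.4108 + 6.9422 = 15.353


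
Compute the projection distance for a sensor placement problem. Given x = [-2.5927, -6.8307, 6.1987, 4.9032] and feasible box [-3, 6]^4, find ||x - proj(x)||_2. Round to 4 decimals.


Project each component onto [-3, 6].
clip(-2.5927) = -2.5927, clip(-6.8307) = -3.0, clip(6.1987) = 6.0, clip(4.9032) = 4.9032
Projection = [-2.5927, -3.0, 6.0, 4.9032]
Squared diffs: [0.0, 14.6743, 0.0395, 0.0]
Distance = sqrt(14.7138) = 3.8358


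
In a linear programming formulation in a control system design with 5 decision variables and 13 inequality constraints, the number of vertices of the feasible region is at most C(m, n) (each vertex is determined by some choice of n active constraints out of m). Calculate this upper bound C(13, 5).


Each vertex corresponds to some choice of n active constraints out of m, so the number of vertices is at most C(m, n) = m! / (n!(m-n)!).
m = 13, n = 5
Numerator: 13 * 12 * 11 * 10 * 9
Denominator: 5! = 120
C(13, 5) = 1287


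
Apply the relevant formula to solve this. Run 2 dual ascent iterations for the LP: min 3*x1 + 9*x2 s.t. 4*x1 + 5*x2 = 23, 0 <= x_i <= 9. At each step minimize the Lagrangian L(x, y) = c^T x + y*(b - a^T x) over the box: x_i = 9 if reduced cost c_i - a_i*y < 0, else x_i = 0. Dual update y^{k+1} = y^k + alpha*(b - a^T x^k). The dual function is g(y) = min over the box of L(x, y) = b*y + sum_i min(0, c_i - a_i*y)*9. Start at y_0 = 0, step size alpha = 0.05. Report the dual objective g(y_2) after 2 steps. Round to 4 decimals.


Dual ascent for LP: min 3*x1 + 9*x2, 4*x1 + 5*x2 = 23, 0 <= x_i <= 9
Step 1: y^k = 0.0, reduced costs: (3.0, 9.0)
  x^k = (0.0, 0.0), subgradient = b - a^T x = 23.0
  y^{k+1} = 0.0 + 0.05*23.0 = 1.15
Step 2: y^k = 1.15, reduced costs: (-1.6, 3.25)
  x^k = (9.0, 0.0), subgradient = b - a^T x = -13.0
  y^{k+1} = 1.15 + 0.05*-13.0 = 0.5
Dual objective at y_2 = 0.5: reduced costs (1.0, 6.5), box minimizer x = (0.0, 0.0)
g(y_2) = b*y + (c1 - a1*y)*x1 + (c2 - a2*y)*x2 = 23*0.5 + 1.0*0.0 + 6.5*0.0 = 11.5 + 0.0 + 0.0 = 11.5


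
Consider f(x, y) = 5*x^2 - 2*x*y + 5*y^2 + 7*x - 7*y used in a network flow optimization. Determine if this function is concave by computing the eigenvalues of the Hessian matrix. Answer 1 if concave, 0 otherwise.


The Hessian of f(x,y) = 5*x^2 - 2*x*y + 5*y^2 + 7*x - 7*y is:
H = [[10, -2], [-2, 10]]
Trace = 10 + 10 = 20
Determinant = 10*10 - (-2)^2 = 96
Discriminant = (20)^2 - 4*96 = 16.0
Eigenvalues: lambda_1 = 8.0, lambda_2 = 12.0
The function is not concave.

0


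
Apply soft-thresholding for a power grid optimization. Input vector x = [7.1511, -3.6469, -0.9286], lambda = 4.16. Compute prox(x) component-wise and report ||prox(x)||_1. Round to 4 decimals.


Soft-thresholding with lambda = 4.16:
prox(7.1511) = sign(7.1511)*max(|7.1511| - 4.16, 0) = 2.9911
prox(-3.6469) = sign(-3.6469)*max(|-3.6469| - 4.16, 0) = 0.0
prox(-0.9286) = sign(-0.9286)*max(|-0.9286| - 4.16, 0) = 0.0
prox(x) = [2.9911, 0.0, 0.0]
||prox(x)||_1 = 2.9911 + 0.0 + 0.0 = 2.9911


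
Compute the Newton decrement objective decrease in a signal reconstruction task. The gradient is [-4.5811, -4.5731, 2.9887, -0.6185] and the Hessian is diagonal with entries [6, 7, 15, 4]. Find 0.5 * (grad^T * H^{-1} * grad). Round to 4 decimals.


Step 1: H is diagonal, so H^(-1) * g = [-0.7635, -0.6533, 0.1992, -0.1546].
Step 2: g^T H^(-1) g = sum_i g_i^2 / H_ii
  = (-4.5811)^2/6 + (-4.5731)^2/7 + (2.9887)^2/15 + (-0.6185)^2/4
  = 3.4977 + 2.9876 + 0.5955 + 0.0956 = 7.1765
Step 3: Objective decrease = 0.5 * g^T H^(-1) g = 3.5882


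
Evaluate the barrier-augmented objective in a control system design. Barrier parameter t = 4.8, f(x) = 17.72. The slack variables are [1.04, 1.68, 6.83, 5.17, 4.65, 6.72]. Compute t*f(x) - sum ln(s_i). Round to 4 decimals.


Step 1: Compute log-barrier.
ln values: [0.0392, 0.5188, 1.9213, 1.6429, 1.5369, 1.9051]
phi = -(0.0392 + 0.5188 + 1.9213 + 1.6429 + 1.5369 + 1.9051) = -7.5642
Step 2: Compute augmented objective.
t*f(x) = 4.8*17.72 = 85.056
Total = 85.056 - 7.5642 = 77.4918


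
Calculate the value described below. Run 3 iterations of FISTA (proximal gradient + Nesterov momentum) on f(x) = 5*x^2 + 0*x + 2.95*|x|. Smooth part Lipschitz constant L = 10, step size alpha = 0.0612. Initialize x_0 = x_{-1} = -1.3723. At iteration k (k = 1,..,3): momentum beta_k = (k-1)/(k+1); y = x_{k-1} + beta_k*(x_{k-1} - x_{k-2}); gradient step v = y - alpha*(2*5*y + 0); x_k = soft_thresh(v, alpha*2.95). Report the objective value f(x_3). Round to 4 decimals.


FISTA on f(x) = 5*x^2 + 0*x + 2.95*|x|
L = 10, alpha = 0.0612
Iteration 1: beta = 0.0, y = -1.3723 + 0.0*(-1.3723 + 1.3723) = -1.3723
  grad(y) = -13.723, v = y - alpha*grad = -0.5325
  prox(v) = soft_thresh(-0.5325, 0.1805) = -0.3519
Iteration 2: beta = 0.3333, y = -0.3519 + 0.3333*(-0.3519 + 1.3723) = -0.0118
  grad(y) = -0.1178, v = y - alpha*grad = -0.0046
  prox(v) = soft_thresh(-0.0046, 0.1805) = 0.0
Iteration 3: beta = 0.5, y = 0.0 + 0.5*(0.0 + 0.3519) = 0.176
  grad(y) = 1.7596, v = y - alpha*grad = 0.0683
  prox(v) = soft_thresh(0.0683, 0.1805) = 0.0
f(x_3) = 5*0.0^2 + 0*0.0 + 2.95*|0.0| = 0.0


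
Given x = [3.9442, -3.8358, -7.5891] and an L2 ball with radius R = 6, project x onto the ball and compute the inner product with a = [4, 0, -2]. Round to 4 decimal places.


Step 1: Compute ||x|| (intermediates to 6 decimals).
||x|| = sqrt(3.9442^2 + (-3.8358)^2 + (-7.5891)^2) = 9.373607
Step 2: Project.
Since ||x|| > R, scale = R/||x|| = 6/9.373607 = 0.640095, proj(x) = scale * x
proj(x) = [2.524663, -2.455276, -4.857745]
Step 3: Dot product.
a^T * proj(x) = 4*2.524663 + 0*(-2.455276) - 2*(-4.857745) = 19.8141


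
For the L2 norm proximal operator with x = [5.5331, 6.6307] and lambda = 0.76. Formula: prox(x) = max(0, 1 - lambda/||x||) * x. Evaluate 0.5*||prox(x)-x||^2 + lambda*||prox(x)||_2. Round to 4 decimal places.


Step 1: Compute ||x||.
||x|| = 8.6361
Step 2: Compute scaling factor.
scale = max(0, 1 - 0.76/8.6361) = 0.912
Step 3: prox(x) = [5.0462, 6.0472]
||prox(x)|| = 7.8761
Step 4: Proximal objective.
0.5*||prox-x||^2 = 0.2888
lambda*||prox|| = 5.9858
Total = 6.2746


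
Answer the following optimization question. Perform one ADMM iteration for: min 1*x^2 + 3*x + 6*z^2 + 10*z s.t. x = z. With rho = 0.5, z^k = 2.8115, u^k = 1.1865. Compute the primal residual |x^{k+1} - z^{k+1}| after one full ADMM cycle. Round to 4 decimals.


ADMM iteration with rho = 0.5, z^k = 2.8115, u^k = 1.1865
Step 1: x-update.
Minimize 1*x^2 + 3*x + (0.5/2)*(x - 2.8115 + 1.1865)^2
FOC: (2*1 + 0.5)*x = -3 + 0.5*(2.8115 - 1.1865)
x^{k+1} = -0.875
Step 2: z-update.
Minimize 6*z^2 + 10*z + (0.5/2)*(-0.875 - z + 1.1865)^2
FOC: (2*6 + 0.5)*z = -10 + 0.5*(-0.875 + 1.1865)
z^{k+1} = -0.7875
Step 3: u-update.
u^{k+1} = 1.1865 - 0.875 + 0.7875 = 1.099
Step 4: Primal residual = |-0.875 + 0.7875| = 0.0875


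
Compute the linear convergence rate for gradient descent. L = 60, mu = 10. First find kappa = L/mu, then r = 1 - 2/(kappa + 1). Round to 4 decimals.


Step 1: Compute the condition number.
kappa = L/mu = 60/10 = 6.0
Step 2: Compute the convergence rate.
r = 1 - 2/(kappa + 1) = 1 - 2*mu/(L + mu) = (L - mu)/(L + mu) = 50/70 = 0.7143


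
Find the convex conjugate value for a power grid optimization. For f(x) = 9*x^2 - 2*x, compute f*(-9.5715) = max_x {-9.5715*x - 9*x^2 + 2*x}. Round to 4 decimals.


f*(y) = sup_x {y*x - a*x^2 - b*x} = sup_x {(y-b)*x - a*x^2}
FOC: (y - b) - 2a*x = 0 => x* = (y - b)/(2a)
x* = (-9.5715 + 2)/(2*9) = -0.4206
f*(-9.5715) = (y-b)^2/(4a) = (-9.5715 + 2)^2/(4*9)
= 57.3276/36 = 1.5924


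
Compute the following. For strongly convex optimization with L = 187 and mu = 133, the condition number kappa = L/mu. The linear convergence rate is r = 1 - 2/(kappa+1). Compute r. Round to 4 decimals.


Step 1: Compute the condition number.
kappa = L/mu = 187/133 = 1.406
Step 2: Compute the convergence rate.
r = 1 - 2/(kappa + 1) = 1 - 2*mu/(L + mu) = (L - mu)/(L + mu) = 54/320 = 0.1688


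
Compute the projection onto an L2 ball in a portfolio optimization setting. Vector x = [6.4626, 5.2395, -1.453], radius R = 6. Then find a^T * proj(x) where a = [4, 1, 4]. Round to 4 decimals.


Step 1: Compute ||x|| (intermediates to 6 decimals).
||x|| = sqrt(6.4626^2 + 5.2395^2 + (-1.453)^2) = 8.445636
Step 2: Project.
Since ||x|| > R, scale = R/||x|| = 6/8.445636 = 0.710426, proj(x) = scale * x
proj(x) = [4.591199, 3.722277, -1.032249]
Step 3: Dot product.
a^T * proj(x) = 4*4.591199 + 1*3.722277 + 4*(-1.032249) = 17.9581


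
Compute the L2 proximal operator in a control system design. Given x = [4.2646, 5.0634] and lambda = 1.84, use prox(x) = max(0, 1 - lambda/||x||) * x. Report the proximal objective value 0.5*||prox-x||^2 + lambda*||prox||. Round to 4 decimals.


Step 1: Compute ||x||.
||x|| = 6.62
Step 2: Compute scaling factor.
scale = max(0, 1 - 1.84/6.62) = 0.7221
Step 3: prox(x) = [3.0793, 3.6561]
||prox(x)|| = 4.78
Step 4: Proximal objective.
0.5*||prox-x||^2 = 1.6928
lambda*||prox|| = 8.7952
Total = 10.4881


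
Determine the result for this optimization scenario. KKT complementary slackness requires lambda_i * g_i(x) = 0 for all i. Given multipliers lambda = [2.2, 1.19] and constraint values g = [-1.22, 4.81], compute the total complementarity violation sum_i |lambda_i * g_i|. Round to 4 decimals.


KKT complementary slackness check:
lambda_1 * g_1 = 2.2 * -1.22 = -2.684
lambda_2 * g_2 = 1.19 * 4.81 = 5.7239
Total violation = 2.684 + 5.7239 = 8.4079


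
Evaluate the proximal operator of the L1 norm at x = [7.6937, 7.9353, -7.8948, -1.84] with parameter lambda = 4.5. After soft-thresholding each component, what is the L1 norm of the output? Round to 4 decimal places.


Soft-thresholding with lambda = 4.5:
prox(7.6937) = sign(7.6937)*max(|7.6937| - 4.5, 0) = 3.1937
prox(7.9353) = sign(7.9353)*max(|7.9353| - 4.5, 0) = 3.4353
prox(-7.8948) = sign(-7.8948)*max(|-7.8948| - 4.5, 0) = -3.3948
prox(-1.84) = sign(-1.84)*max(|-1.84| - 4.5, 0) = 0.0
prox(x) = [3.1937, 3.4353, -3.3948, 0.0]
||prox(x)||_1 = 3.1937 + 3.4353 + 3.3948 + 0.0 = 10.0238


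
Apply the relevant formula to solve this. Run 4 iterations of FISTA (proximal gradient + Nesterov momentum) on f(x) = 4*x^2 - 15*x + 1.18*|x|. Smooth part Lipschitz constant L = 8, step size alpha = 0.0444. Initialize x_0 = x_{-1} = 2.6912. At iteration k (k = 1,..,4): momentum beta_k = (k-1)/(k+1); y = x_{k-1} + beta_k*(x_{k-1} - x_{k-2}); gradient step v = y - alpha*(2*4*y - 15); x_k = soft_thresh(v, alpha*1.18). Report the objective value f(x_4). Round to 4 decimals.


FISTA on f(x) = 4*x^2 - 15*x + 1.18*|x|
L = 8, alpha = 0.0444
Iteration 1: beta = 0.0, y = 2.6912 + 0.0*(2.6912 - 2.6912) = 2.6912
  grad(y) = 6.5296, v = y - alpha*grad = 2.4013
  prox(v) = soft_thresh(2.4013, 0.0524) = 2.3489
Iteration 2: beta = 0.3333, y = 2.3489 + 0.3333*(2.3489 - 2.6912) = 2.2348
  grad(y) = 2.8783, v = y - alpha*grad = 2.107
  prox(v) = soft_thresh(2.107, 0.0524) = 2.0546
Iteration 3: beta = 0.5, y = 2.0546 + 0.5*(2.0546 - 2.3489) = 1.9075
  grad(y) = 0.2596, v = y - alpha*grad = 1.8959
  prox(v) = soft_thresh(1.8959, 0.0524) = 1.8435
Iteration 4: beta = 0.6, y = 1.8435 + 0.6*(1.8435 - 2.0546) = 1.7169
  grad(y) = -1.2648, v = y - alpha*grad = 1.7731
  prox(v) = soft_thresh(1.7731, 0.0524) = 1.7207
f(x_4) = 4*1.7207^2 - 15*1.7207 + 1.18*|1.7207| = -11.9368


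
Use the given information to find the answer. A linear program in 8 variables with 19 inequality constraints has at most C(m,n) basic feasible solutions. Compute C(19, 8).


Each vertex corresponds to some choice of n active constraints out of m, so the number of vertices is at most C(m, n) = m! / (n!(m-n)!).
m = 19, n = 8
Numerator: 19 * 18 * 17 * 16 * 15 * 14 * 13 * 12
Denominator: 8! = 40320
C(19, 8) = 75582
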